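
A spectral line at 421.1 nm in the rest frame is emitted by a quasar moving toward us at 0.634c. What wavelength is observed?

Relativistic Doppler for wavelength: λ' = λ₀ · √((1 − β)/(1 + β)).
λ' = 421.1 × √(0.3660/1.6340) = 421.1 × 0.47328 ≈ 199.3 nm.

199.3 nm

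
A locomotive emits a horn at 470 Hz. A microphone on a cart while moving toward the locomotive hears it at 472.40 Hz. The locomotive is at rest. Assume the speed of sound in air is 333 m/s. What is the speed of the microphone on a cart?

1.70 m/s

f' = f · (v + v_o)/v ⇒ v_o = v · |f'/f − 1|.
v_o = 333 × |472.40/470 − 1| = 333 × 0.005106 ≈ 1.70 m/s.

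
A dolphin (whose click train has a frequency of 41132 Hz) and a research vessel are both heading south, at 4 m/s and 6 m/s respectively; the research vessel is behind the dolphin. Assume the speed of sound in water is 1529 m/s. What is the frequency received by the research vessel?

The research vessel is behind, so the dolphin is moving away from it while the research vessel is moving toward the dolphin.
With source receding and observer approaching, f' = f · (v + v_o)/(v + v_s).
f' = 41132 × (1529 + 6)/(1529 + 4) = 41132 × 1535/1533 ≈ 41186 Hz.

41186 Hz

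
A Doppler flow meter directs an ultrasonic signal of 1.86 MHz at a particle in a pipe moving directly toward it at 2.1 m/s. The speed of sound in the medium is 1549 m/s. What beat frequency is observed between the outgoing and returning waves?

The particle in a pipe first receives the wave as a moving observer: f₁ = f₀ · (v + u)/v = 1.86 × (1549 + 2.1)/1549 ≈ 1.86252 MHz.
The reflection then acts as a moving source: f₂ = f₁ · v/(v − u) ≈ 1.86505 MHz.
Beat frequency (with f₀ = 1860000 Hz): |f₂ − f₀| = 2u·f₀/(v − u) = 2 × 2.1 × 1860000/1546.9 ≈ 5050 Hz.

5050 Hz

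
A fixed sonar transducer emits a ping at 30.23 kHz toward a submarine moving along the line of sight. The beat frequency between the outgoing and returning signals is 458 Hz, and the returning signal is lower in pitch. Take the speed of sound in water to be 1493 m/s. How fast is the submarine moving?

11.4 m/s

Double Doppler shift off a moving reflector: f₂ = f₀ · (v + u)/(v − u) (u > 0 toward emitter).
Returning signal is lower, so f₂ = f₀ − Δf = 30230 − 458 = 29772 Hz.
Rearranging, u = v · (f₂ − f₀)/(f₂ + f₀) = 1493 × -458/60002 ≈ -11.4 m/s.
So the submarine is moving at 11.4 m/s away from the emitter.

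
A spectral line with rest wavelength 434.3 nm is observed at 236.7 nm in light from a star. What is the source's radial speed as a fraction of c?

0.542c

λ'/λ₀ = 0.5450 < 1 (blueshift), so the source is approaching.
λ'/λ₀ = √((1 − β)/(1 + β)) for an approaching source ⇒ β = (1 − r²)/(1 + r²) with r = λ'/λ₀.
β = (1 − 0.2970)/(1 + 0.2970) ≈ 0.542.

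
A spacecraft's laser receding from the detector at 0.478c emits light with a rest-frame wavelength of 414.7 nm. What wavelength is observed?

697.8 nm

Relativistic Doppler for wavelength: λ' = λ₀ · √((1 + β)/(1 − β)).
λ' = 414.7 × √(1.4780/0.5220) = 414.7 × 1.68268 ≈ 697.8 nm.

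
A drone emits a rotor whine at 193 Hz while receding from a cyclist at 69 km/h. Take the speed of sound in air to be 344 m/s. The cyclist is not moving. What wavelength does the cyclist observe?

1.88 m

69 km/h = 19.17 m/s.
Moving source, stationary observer: f' = f · v/(v + v_s) since the source is receding.
f' = 193 × 344/(344 + 19.17) ≈ 183 Hz.
λ' = v/f' = 344/182.814 ≈ 1.88 m.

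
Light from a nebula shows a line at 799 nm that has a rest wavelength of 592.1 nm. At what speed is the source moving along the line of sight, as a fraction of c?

λ'/λ₀ = 1.3494 > 1 (redshift), so the source is receding.
λ'/λ₀ = √((1 + β)/(1 − β)) for a receding source ⇒ β = (r² − 1)/(r² + 1) with r = λ'/λ₀.
β = (1.8210 − 1)/(1.8210 + 1) ≈ 0.291.

0.291c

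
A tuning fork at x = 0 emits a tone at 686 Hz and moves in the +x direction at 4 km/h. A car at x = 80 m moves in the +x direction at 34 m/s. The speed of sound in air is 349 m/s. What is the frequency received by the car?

4 km/h = 1.111 m/s.
The observer lies on the +x side, so the source is heading toward the observer and the observer is heading away from the source.
With source approaching and observer receding, f' = f · (v − v_o)/(v − v_s).
f' = 686 × (349 − 34)/(349 − 1.111) = 686 × 315/347.89 ≈ 621 Hz.

621 Hz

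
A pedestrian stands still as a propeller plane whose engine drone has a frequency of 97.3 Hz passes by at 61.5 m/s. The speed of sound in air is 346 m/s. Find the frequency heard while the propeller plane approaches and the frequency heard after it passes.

Approaching: f₁ = f · v/(v − v_s) = 97.3 × 346/284.5 ≈ 118 Hz.
Receding: f₂ = f · v/(v + v_s) = 97.3 × 346/407.5 ≈ 83 Hz.

118 Hz approaching; 83 Hz receding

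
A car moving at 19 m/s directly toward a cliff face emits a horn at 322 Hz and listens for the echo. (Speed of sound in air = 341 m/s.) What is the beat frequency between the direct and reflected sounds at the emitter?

The cliff face receives the sound from a moving source: f₁ = f₀ · v/(v − v_e) = 322 × 341/322 ≈ 341.0 Hz.
On the return leg the car is a moving observer: f₂ = f₁ · (v + v_e)/v = 341.0 × 360/341 ≈ 360.0 Hz.
Equivalently f₂ = f₀ · (v + v_e)/(v − v_e).
Beat against the emitted tone: |f₂ − f₀| = 2v_e·f₀/(v − v_e) = 2 × 19 × 322/322 ≈ 38.0 Hz.

38.0 Hz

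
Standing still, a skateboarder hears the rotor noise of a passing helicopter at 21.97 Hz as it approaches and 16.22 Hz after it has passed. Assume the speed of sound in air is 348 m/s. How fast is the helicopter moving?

52 m/s

f₁/f₂ = (v + v_s)/(v − v_s), so v_s = v · (f₁ − f₂)/(f₁ + f₂).
v_s = 348 × (21.97 − 16.22)/(21.97 + 16.22) = 348 × 5.75/38.19 ≈ 52 m/s.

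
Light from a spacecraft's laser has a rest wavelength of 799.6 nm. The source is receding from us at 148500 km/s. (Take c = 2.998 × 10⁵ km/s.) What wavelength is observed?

β = v/c = 148500/299800 = 0.4953.
Relativistic Doppler for wavelength: λ' = λ₀ · √((1 + β)/(1 − β)).
λ' = 799.6 × √(1.4953/0.5047) = 799.6 × 1.72133 ≈ 1376.4 nm.

1376.4 nm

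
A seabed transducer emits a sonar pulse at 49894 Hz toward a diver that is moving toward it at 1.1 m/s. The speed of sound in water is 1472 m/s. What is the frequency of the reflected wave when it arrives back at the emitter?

At the diver (a moving observer), f₁ = f₀ · (v + u)/v = 49894 × 1473.1/1472 ≈ 49931 Hz.
The reflection then acts as a moving source: f₂ = f₁ · v/(v − u) ≈ 49969 Hz.

49969 Hz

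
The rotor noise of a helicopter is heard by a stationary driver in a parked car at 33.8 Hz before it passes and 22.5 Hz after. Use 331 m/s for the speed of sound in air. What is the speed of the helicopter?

66 m/s

f₁/f₂ = (v + v_s)/(v − v_s), so v_s = v · (f₁ − f₂)/(f₁ + f₂).
v_s = 331 × (33.8 − 22.5)/(33.8 + 22.5) = 331 × 11.3/56.3 ≈ 66 m/s.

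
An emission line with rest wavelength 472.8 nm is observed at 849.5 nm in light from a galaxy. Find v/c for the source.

λ'/λ₀ = 1.7967 > 1 (redshift), so the source is receding.
λ'/λ₀ = √((1 + β)/(1 − β)) for a receding source ⇒ β = (r² − 1)/(r² + 1) with r = λ'/λ₀.
β = (3.2283 − 1)/(3.2283 + 1) ≈ 0.527.

0.527c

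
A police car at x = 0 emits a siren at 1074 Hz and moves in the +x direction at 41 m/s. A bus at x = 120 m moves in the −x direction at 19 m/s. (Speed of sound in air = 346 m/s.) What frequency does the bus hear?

The observer lies on the +x side, so the source is heading toward the observer and the observer is heading toward the source.
General Doppler shift: f' = f · (v + v_o)/(v − v_s).
f' = 1074 × (346 + 19)/(346 − 41) = 1074 × 365/305 ≈ 1285 Hz.

1285 Hz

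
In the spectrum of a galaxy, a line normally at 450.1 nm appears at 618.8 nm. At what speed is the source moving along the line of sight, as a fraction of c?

0.308c

λ'/λ₀ = 1.3748 > 1 (redshift), so the source is receding.
λ'/λ₀ = √((1 + β)/(1 − β)) for a receding source ⇒ β = (r² − 1)/(r² + 1) with r = λ'/λ₀.
β = (1.8901 − 1)/(1.8901 + 1) ≈ 0.308.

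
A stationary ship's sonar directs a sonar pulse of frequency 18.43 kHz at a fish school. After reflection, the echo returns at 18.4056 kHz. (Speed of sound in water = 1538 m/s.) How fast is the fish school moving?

Double Doppler shift off a moving reflector: f₂ = f₀ · (v + u)/(v − u) (u > 0 toward emitter).
Rearranging, u = v · (f₂ − f₀)/(f₂ + f₀) = 1538 × -0.0244/36.8356 ≈ -1.02 m/s.
So the fish school is moving at 1.02 m/s away from the emitter.

1.02 m/s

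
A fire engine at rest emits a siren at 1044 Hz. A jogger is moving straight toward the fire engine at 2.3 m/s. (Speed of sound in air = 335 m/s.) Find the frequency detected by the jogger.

Moving observer, stationary source: f' = f · (v + v_o)/v.
f' = 1044 × (335 + 2.3)/335 = 1044 × 337.3/335 ≈ 1051 Hz.

1051 Hz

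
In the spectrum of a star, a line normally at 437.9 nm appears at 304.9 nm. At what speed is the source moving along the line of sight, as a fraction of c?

λ'/λ₀ = 0.6963 < 1 (blueshift), so the source is approaching.
λ'/λ₀ = √((1 − β)/(1 + β)) for an approaching source ⇒ β = (1 − r²)/(1 + r²) with r = λ'/λ₀.
β = (1 − 0.4848)/(1 + 0.4848) ≈ 0.347.

0.347c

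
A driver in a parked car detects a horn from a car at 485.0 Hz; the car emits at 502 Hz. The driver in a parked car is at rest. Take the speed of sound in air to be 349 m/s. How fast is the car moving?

12.2 m/s

f' < f, so the car is receding.
f' = f · v/(v + v_s) ⇒ v_s = v · |1 − f/f'|.
v_s = 349 × |1 − 502/485.0| = 349 × 0.03505 ≈ 12.2 m/s.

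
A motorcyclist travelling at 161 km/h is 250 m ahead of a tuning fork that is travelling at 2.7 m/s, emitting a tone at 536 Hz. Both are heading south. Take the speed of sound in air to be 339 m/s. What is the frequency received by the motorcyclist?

161 km/h = 44.72 m/s.
The motorcyclist is ahead, so the tuning fork is moving toward it while the motorcyclist is moving away from the tuning fork.
General Doppler shift: f' = f · (v − v_o)/(v − v_s).
f' = 536 × (339 − 44.72)/(339 − 2.7) = 536 × 294.28/336.3 ≈ 469 Hz.

469 Hz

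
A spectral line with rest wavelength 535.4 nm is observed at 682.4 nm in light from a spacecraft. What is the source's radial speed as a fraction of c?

0.238c

λ'/λ₀ = 1.2746 > 1 (redshift), so the source is receding.
λ'/λ₀ = √((1 + β)/(1 − β)) for a receding source ⇒ β = (r² − 1)/(r² + 1) with r = λ'/λ₀.
β = (1.6245 − 1)/(1.6245 + 1) ≈ 0.238.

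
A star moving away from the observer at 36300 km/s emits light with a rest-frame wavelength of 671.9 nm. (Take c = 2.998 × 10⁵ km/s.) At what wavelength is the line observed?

β = v/c = 36300/299800 = 0.1211.
Relativistic Doppler for wavelength: λ' = λ₀ · √((1 + β)/(1 − β)).
λ' = 671.9 × √(1.1211/0.8789) = 671.9 × 1.12939 ≈ 758.8 nm.

758.8 nm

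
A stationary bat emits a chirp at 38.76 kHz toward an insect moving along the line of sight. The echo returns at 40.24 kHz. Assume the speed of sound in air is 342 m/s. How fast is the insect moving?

6.4 m/s

Double Doppler shift off a moving reflector: f₂ = f₀ · (v + u)/(v − u) (u > 0 toward emitter).
Rearranging, u = v · (f₂ − f₀)/(f₂ + f₀) = 342 × 1.48/79.00 ≈ 6.4 m/s.
So the insect is moving at 6.4 m/s toward the emitter.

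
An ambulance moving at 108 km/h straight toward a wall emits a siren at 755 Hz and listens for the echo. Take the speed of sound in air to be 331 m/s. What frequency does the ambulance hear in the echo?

108 km/h = 30 m/s.
The wall receives the sound from a moving source: f₁ = f₀ · v/(v − v_e) = 755 × 331/301 ≈ 830 Hz.
On the return leg the ambulance is a moving observer: f₂ = f₁ · (v + v_e)/v = 830 × 361/331 ≈ 905 Hz.
Equivalently f₂ = f₀ · (v + v_e)/(v − v_e).

905 Hz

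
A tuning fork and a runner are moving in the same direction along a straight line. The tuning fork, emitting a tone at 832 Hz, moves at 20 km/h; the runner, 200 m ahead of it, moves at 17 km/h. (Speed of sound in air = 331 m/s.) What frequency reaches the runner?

834 Hz

20 km/h = 5.556 m/s; 17 km/h = 4.722 m/s.
The runner is ahead, so the tuning fork is moving toward it while the runner is moving away from the tuning fork.
General Doppler shift: f' = f · (v − v_o)/(v − v_s).
f' = 832 × (331 − 4.722)/(331 − 5.556) = 832 × 326.28/325.44 ≈ 834 Hz.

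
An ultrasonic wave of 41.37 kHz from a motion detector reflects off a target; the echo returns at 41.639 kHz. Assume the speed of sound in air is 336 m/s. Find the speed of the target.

Double Doppler shift off a moving reflector: f₂ = f₀ · (v + u)/(v − u) (u > 0 toward emitter).
Rearranging, u = v · (f₂ − f₀)/(f₂ + f₀) = 336 × 0.269/83.009 ≈ 1.09 m/s.
So the target is moving at 1.09 m/s toward the emitter.

1.09 m/s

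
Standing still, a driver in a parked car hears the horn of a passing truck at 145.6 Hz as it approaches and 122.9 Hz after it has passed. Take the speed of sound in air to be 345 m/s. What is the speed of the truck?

29 m/s

f₁/f₂ = (v + v_s)/(v − v_s), so v_s = v · (f₁ − f₂)/(f₁ + f₂).
v_s = 345 × (145.6 − 122.9)/(145.6 + 122.9) = 345 × 22.7/268.5 ≈ 29 m/s.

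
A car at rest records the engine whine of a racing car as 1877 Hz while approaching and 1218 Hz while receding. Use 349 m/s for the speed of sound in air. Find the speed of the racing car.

74 m/s

f₁/f₂ = (v + v_s)/(v − v_s), so v_s = v · (f₁ − f₂)/(f₁ + f₂).
v_s = 349 × (1877 − 1218)/(1877 + 1218) = 349 × 659/3095 ≈ 74 m/s.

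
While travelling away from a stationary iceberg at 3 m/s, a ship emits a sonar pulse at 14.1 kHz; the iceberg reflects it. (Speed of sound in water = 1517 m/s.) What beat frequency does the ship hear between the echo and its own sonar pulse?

55.7 Hz

The iceberg receives the sound from a moving source: f₁ = f₀ · v/(v + v_e) = 14.1 × 1517/1520 ≈ 14.0722 kHz.
On the return leg the ship is a moving observer: f₂ = f₁ · (v − v_e)/v = 14.0722 × 1514/1517 ≈ 14.0443 kHz.
Equivalently f₂ = f₀ · (v − v_e)/(v + v_e).
Beat against the emitted tone (with f₀ = 14100 Hz): |f₂ − f₀| = 2v_e·f₀/(v + v_e) = 2 × 3 × 14100/1520 ≈ 55.7 Hz.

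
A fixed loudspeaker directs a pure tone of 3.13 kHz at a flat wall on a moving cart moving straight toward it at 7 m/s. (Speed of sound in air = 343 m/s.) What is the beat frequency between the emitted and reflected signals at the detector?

130 Hz

The flat wall on a moving cart first receives the wave as a moving observer: f₁ = f₀ · (v + u)/v = 3.13 × (343 + 7)/343 ≈ 3.1939 kHz.
On reflection it acts as a source moving toward the stationary detector: f₂ = f₁ · v/(v − u) = 3.1939 × 343/336 ≈ 3.2604 kHz.
Beat frequency (with f₀ = 3130 Hz): |f₂ − f₀| = 2u·f₀/(v − u) = 2 × 7 × 3130/336 ≈ 130 Hz.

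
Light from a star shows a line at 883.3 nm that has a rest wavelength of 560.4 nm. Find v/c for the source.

0.426

λ'/λ₀ = 1.5762 > 1 (redshift), so the source is receding.
λ'/λ₀ = √((1 + β)/(1 − β)) for a receding source ⇒ β = (r² − 1)/(r² + 1) with r = λ'/λ₀.
β = (2.4844 − 1)/(2.4844 + 1) ≈ 0.426.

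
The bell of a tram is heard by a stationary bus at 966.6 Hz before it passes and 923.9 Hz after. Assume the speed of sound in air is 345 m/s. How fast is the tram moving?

7.8 m/s

f₁/f₂ = (v + v_s)/(v − v_s), so v_s = v · (f₁ − f₂)/(f₁ + f₂).
v_s = 345 × (966.6 − 923.9)/(966.6 + 923.9) = 345 × 42.7/1890.5 ≈ 7.8 m/s.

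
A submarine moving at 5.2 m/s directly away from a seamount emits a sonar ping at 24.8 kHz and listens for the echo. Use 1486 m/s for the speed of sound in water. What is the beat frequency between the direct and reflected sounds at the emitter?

The seamount receives the sound from a moving source: f₁ = f₀ · v/(v + v_e) = 24.8 × 1486/1491.2 ≈ 24.7135 kHz.
On the return leg the submarine is a moving observer: f₂ = f₁ · (v − v_e)/v = 24.7135 × 1480.8/1486 ≈ 24.6270 kHz.
Equivalently f₂ = f₀ · (v − v_e)/(v + v_e).
Beat against the emitted tone (with f₀ = 24800 Hz): |f₂ − f₀| = 2v_e·f₀/(v + v_e) = 2 × 5.2 × 24800/1491.2 ≈ 173 Hz.

173 Hz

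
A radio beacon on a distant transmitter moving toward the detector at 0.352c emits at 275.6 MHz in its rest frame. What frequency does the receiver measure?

398.1 MHz

Relativistic Doppler for frequency: f' = f₀ · √((1 + β)/(1 − β)).
f' = 275.6 × √(1.3520/0.6480) = 275.6 × 1.44444 ≈ 398.1 MHz.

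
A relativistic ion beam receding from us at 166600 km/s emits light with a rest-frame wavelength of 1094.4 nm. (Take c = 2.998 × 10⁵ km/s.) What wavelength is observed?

β = v/c = 166600/299800 = 0.5557.
Relativistic Doppler for wavelength: λ' = λ₀ · √((1 + β)/(1 − β)).
λ' = 1094.4 × √(1.5557/0.4443) = 1094.4 × 1.87123 ≈ 2047.9 nm.

2047.9 nm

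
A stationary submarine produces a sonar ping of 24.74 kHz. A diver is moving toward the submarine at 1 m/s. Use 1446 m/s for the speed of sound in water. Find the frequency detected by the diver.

24.8 kHz

Moving observer, stationary source: f' = f · (v + v_o)/v.
f' = 24.74 × (1446 + 1)/1446 = 24.74 × 1447/1446 ≈ 24.8 kHz.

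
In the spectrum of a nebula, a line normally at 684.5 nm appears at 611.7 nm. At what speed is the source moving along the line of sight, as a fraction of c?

0.112c

λ'/λ₀ = 0.8936 < 1 (blueshift), so the source is approaching.
λ'/λ₀ = √((1 − β)/(1 + β)) for an approaching source ⇒ β = (1 − r²)/(1 + r²) with r = λ'/λ₀.
β = (1 − 0.7986)/(1 + 0.7986) ≈ 0.112.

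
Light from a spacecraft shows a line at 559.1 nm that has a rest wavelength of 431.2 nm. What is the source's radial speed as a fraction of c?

0.254

λ'/λ₀ = 1.2966 > 1 (redshift), so the source is receding.
λ'/λ₀ = √((1 + β)/(1 − β)) for a receding source ⇒ β = (r² − 1)/(r² + 1) with r = λ'/λ₀.
β = (1.6812 − 1)/(1.6812 + 1) ≈ 0.254.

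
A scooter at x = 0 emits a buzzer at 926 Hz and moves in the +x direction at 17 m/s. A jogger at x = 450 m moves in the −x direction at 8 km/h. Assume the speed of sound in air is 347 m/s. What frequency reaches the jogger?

8 km/h = 2.222 m/s.
The observer lies on the +x side, so the source is heading toward the observer and the observer is heading toward the source.
Both move, so f' = f · (v + v_o)/(v − v_s).
f' = 926 × (347 + 2.222)/(347 − 17) = 926 × 349.22/330 ≈ 980 Hz.

980 Hz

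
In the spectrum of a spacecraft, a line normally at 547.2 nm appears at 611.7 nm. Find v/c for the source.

λ'/λ₀ = 1.1179 > 1 (redshift), so the source is receding.
λ'/λ₀ = √((1 + β)/(1 − β)) for a receding source ⇒ β = (r² − 1)/(r² + 1) with r = λ'/λ₀.
β = (1.2496 − 1)/(1.2496 + 1) ≈ 0.111.

0.111c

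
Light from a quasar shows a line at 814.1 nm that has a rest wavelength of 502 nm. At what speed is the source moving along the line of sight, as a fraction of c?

λ'/λ₀ = 1.6217 > 1 (redshift), so the source is receding.
λ'/λ₀ = √((1 + β)/(1 − β)) for a receding source ⇒ β = (r² − 1)/(r² + 1) with r = λ'/λ₀.
β = (2.6300 − 1)/(2.6300 + 1) ≈ 0.449.

0.449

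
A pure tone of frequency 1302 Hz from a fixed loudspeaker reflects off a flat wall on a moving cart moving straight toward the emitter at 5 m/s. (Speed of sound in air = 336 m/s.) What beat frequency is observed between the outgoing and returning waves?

39.3 Hz

The flat wall on a moving cart first receives the wave as a moving observer: f₁ = f₀ · (v + u)/v = 1302 × (336 + 5)/336 ≈ 1321.4 Hz.
On reflection it acts as a source moving toward the stationary detector: f₂ = f₁ · v/(v − u) = 1321.4 × 336/331 ≈ 1341.3 Hz.
Equivalently f₂ = f₀ · (v + u)/(v − u).
Beat frequency: |f₂ − f₀| = 2u·f₀/(v − u) = 2 × 5 × 1302/331 ≈ 39.3 Hz.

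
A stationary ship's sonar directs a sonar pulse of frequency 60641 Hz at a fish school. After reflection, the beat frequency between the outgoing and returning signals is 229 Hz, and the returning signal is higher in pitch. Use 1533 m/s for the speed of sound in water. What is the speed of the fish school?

2.89 m/s

Double Doppler shift off a moving reflector: f₂ = f₀ · (v + u)/(v − u) (u > 0 toward emitter).
Returning signal is higher, so f₂ = f₀ + Δf = 60641 + 229 = 60870 Hz.
Rearranging, u = v · (f₂ − f₀)/(f₂ + f₀) = 1533 × 229/121511 ≈ 2.89 m/s.
So the fish school is moving at 2.89 m/s toward the emitter.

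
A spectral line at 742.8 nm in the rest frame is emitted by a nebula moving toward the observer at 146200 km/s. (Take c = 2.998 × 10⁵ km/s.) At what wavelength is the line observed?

435.9 nm

β = v/c = 146200/299800 = 0.4877.
Relativistic Doppler for wavelength: λ' = λ₀ · √((1 − β)/(1 + β)).
λ' = 742.8 × √(0.5123/1.4877) = 742.8 × 0.58685 ≈ 435.9 nm.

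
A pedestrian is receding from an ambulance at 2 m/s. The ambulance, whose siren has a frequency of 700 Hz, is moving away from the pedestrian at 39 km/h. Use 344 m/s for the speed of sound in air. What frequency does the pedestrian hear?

39 km/h = 10.83 m/s.
General Doppler shift: f' = f · (v − v_o)/(v + v_s).
f' = 700 × (344 − 2)/(344 + 10.83) = 700 × 342/354.83 ≈ 675 Hz.

675 Hz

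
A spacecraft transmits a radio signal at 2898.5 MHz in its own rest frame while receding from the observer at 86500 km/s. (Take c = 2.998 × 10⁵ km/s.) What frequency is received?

2153.8 MHz

β = v/c = 86500/299800 = 0.2885.
Relativistic Doppler for frequency: f' = f₀ · √((1 − β)/(1 + β)).
f' = 2898.5 × √(0.7115/1.2885) = 2898.5 × 0.74308 ≈ 2153.8 MHz.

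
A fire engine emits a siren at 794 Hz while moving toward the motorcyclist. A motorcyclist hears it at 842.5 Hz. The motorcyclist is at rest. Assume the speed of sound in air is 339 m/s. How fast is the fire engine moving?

19.5 m/s

f' = f · v/(v − v_s) ⇒ v_s = v · |1 − f/f'|.
v_s = 339 × |1 − 794/842.5| = 339 × 0.05757 ≈ 19.5 m/s.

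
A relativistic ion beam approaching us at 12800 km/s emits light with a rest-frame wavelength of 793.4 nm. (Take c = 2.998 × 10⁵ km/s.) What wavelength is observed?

β = v/c = 12800/299800 = 0.0427.
Relativistic Doppler for wavelength: λ' = λ₀ · √((1 − β)/(1 + β)).
λ' = 793.4 × √(0.9573/1.0427) = 793.4 × 0.95818 ≈ 760.2 nm.

760.2 nm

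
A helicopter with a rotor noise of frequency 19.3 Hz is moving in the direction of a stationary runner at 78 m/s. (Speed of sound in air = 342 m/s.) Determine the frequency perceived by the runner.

25.0 Hz

With the source moving toward a stationary observer, f' = f · v/(v − v_s).
f' = 19.3 × 342/(342 − 78) = 19.3 × 342/264 ≈ 25.0 Hz.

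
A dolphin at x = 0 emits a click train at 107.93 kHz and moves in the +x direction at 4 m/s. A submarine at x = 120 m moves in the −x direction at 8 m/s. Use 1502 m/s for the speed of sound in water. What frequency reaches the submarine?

The observer lies on the +x side, so the source is heading toward the observer and the observer is heading toward the source.
Both move, so f' = f · (v + v_o)/(v − v_s).
f' = 107.93 × (1502 + 8)/(1502 − 4) = 107.93 × 1510/1498 ≈ 108.8 kHz.

108.8 kHz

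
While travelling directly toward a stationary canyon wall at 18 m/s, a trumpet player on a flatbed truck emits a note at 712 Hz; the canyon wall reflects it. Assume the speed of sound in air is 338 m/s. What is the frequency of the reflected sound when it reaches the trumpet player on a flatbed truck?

792 Hz

The canyon wall receives the sound from a moving source: f₁ = f₀ · v/(v − v_e) = 712 × 338/320 ≈ 752 Hz.
On the return leg the trumpet player on a flatbed truck is a moving observer: f₂ = f₁ · (v + v_e)/v = 752 × 356/338 ≈ 792 Hz.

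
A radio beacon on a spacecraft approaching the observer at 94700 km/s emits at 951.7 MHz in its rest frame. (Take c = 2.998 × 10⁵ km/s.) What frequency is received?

1319.9 MHz

β = v/c = 94700/299800 = 0.3159.
Relativistic Doppler for frequency: f' = f₀ · √((1 + β)/(1 − β)).
f' = 951.7 × √(1.3159/0.6841) = 951.7 × 1.38689 ≈ 1319.9 MHz.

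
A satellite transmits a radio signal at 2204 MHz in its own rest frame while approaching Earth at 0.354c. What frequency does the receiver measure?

Relativistic Doppler for frequency: f' = f₀ · √((1 + β)/(1 − β)).
f' = 2204 × √(1.3540/0.6460) = 2204 × 1.44775 ≈ 3190.8 MHz.

3190.8 MHz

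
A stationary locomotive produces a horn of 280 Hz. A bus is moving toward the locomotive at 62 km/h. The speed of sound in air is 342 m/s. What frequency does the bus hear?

294 Hz

62 km/h = 17.22 m/s.
Only the observer moves, toward the source, so f' = f · (v + v_o)/v.
f' = 280 × (342 + 17.22)/342 = 280 × 359.22/342 ≈ 294 Hz.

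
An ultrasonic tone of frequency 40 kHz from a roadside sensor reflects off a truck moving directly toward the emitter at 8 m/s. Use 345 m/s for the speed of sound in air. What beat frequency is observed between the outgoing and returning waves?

1899 Hz

At the truck (a moving observer), f₁ = f₀ · (v + u)/v = 40 × 353/345 ≈ 40.928 kHz.
The reflection then acts as a moving source: f₂ = f₁ · v/(v − u) ≈ 41.899 kHz.
Equivalently f₂ = f₀ · (v + u)/(v − u).
Beat frequency (with f₀ = 40000 Hz): |f₂ − f₀| = 2u·f₀/(v − u) = 2 × 8 × 40000/337 ≈ 1899 Hz.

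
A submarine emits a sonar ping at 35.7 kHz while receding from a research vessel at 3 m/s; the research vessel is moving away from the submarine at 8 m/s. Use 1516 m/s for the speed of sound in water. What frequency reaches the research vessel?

35.4 kHz

Both move, so f' = f · (v − v_o)/(v + v_s).
f' = 35.7 × (1516 − 8)/(1516 + 3) = 35.7 × 1508/1519 ≈ 35.4 kHz.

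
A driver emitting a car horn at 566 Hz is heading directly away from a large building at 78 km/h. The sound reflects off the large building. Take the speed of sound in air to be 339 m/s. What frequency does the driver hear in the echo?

78 km/h = 21.67 m/s.
The large building receives the sound from a moving source: f₁ = f₀ · v/(v + v_e) = 566 × 339/360.67 ≈ 532 Hz.
On the return leg the driver is a moving observer: f₂ = f₁ · (v − v_e)/v = 532 × 317.33/339 ≈ 498 Hz.
Equivalently f₂ = f₀ · (v − v_e)/(v + v_e).

498 Hz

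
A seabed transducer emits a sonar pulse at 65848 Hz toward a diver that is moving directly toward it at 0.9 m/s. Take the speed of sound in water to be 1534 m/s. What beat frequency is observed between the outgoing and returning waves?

The diver first receives the wave as a moving observer: f₁ = f₀ · (v + u)/v = 65848 × (1534 + 0.9)/1534 ≈ 65886.6 Hz.
The reflection then acts as a moving source: f₂ = f₁ · v/(v − u) ≈ 65925.3 Hz.
Beat frequency: |f₂ − f₀| = 2u·f₀/(v − u) = 2 × 0.9 × 65848/1533.1 ≈ 77 Hz.

77 Hz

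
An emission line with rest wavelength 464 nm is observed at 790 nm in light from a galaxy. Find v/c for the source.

λ'/λ₀ = 1.7026 > 1 (redshift), so the source is receding.
λ'/λ₀ = √((1 + β)/(1 − β)) for a receding source ⇒ β = (r² − 1)/(r² + 1) with r = λ'/λ₀.
β = (2.8988 − 1)/(2.8988 + 1) ≈ 0.487.

0.487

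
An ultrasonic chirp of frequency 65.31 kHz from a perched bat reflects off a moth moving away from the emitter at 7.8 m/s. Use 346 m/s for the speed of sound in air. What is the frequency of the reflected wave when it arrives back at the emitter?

The moth first receives the wave as a moving observer: f₁ = f₀ · (v − u)/v = 65.31 × (346 − 7.8)/346 ≈ 63.8 kHz.
The reflection then acts as a moving source: f₂ = f₁ · v/(v + u) ≈ 62.4 kHz.

62.4 kHz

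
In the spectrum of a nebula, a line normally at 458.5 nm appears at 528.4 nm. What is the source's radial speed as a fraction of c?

0.141

λ'/λ₀ = 1.1525 > 1 (redshift), so the source is receding.
λ'/λ₀ = √((1 + β)/(1 − β)) for a receding source ⇒ β = (r² − 1)/(r² + 1) with r = λ'/λ₀.
β = (1.3281 − 1)/(1.3281 + 1) ≈ 0.141.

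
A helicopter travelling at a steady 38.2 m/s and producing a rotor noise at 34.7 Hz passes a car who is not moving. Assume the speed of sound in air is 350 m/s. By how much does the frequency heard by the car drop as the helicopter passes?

7.67 Hz

Approaching: f₁ = f · v/(v − v_s) = 34.7 × 350/311.8 ≈ 38.95 Hz.
Receding: f₂ = f · v/(v + v_s) = 34.7 × 350/388.2 ≈ 31.29 Hz.
Drop: f₁ − f₂ = 2f·v·v_s/(v² − v_s²) = 2 × 34.7 × 350 × 38.2/(350² − 38.2²) ≈ 7.67 Hz.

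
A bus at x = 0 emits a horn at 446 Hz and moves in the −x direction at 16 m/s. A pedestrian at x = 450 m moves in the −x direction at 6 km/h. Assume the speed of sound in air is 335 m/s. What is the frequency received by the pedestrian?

428 Hz

6 km/h = 1.667 m/s.
The observer lies on the +x side, so the source is heading away from the observer and the observer is heading toward the source.
Both move, so f' = f · (v + v_o)/(v + v_s).
f' = 446 × (335 + 1.667)/(335 + 16) = 446 × 336.67/351 ≈ 428 Hz.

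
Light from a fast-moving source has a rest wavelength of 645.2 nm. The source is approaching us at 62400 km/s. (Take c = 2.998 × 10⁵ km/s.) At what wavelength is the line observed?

522.3 nm

β = v/c = 62400/299800 = 0.2081.
Relativistic Doppler for wavelength: λ' = λ₀ · √((1 − β)/(1 + β)).
λ' = 645.2 × √(0.7919/1.2081) = 645.2 × 0.80959 ≈ 522.3 nm.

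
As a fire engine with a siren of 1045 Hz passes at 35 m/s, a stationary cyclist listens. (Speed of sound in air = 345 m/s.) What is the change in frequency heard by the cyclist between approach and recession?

214 Hz

Approaching: f₁ = f · v/(v − v_s) = 1045 × 345/310 ≈ 1163 Hz.
Receding: f₂ = f · v/(v + v_s) = 1045 × 345/380 ≈ 949 Hz.
Drop: f₁ − f₂ = 2f·v·v_s/(v² − v_s²) = 2 × 1045 × 345 × 35/(345² − 35²) ≈ 214 Hz.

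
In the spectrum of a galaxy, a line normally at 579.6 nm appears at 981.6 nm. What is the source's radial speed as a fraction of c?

λ'/λ₀ = 1.6936 > 1 (redshift), so the source is receding.
λ'/λ₀ = √((1 + β)/(1 − β)) for a receding source ⇒ β = (r² − 1)/(r² + 1) with r = λ'/λ₀.
β = (2.8682 − 1)/(2.8682 + 1) ≈ 0.483.

0.483c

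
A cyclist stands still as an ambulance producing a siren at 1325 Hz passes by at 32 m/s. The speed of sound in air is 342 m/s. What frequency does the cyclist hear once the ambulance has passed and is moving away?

1212 Hz

Receding: f₂ = f · v/(v + v_s) = 1325 × 342/374 ≈ 1212 Hz.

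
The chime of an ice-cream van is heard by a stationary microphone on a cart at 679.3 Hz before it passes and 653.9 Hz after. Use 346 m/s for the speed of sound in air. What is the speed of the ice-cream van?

6.6 m/s

f₁/f₂ = (v + v_s)/(v − v_s), so v_s = v · (f₁ − f₂)/(f₁ + f₂).
v_s = 346 × (679.3 − 653.9)/(679.3 + 653.9) = 346 × 25.4/1333.2 ≈ 6.6 m/s.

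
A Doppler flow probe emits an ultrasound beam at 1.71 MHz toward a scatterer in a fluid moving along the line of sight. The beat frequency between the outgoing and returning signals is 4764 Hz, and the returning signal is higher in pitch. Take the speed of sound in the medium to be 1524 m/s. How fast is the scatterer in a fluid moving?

2.12 m/s

Double Doppler shift off a moving reflector: f₂ = f₀ · (v + u)/(v − u) (u > 0 toward emitter).
Returning signal is higher, so f₂ = f₀ + Δf = 1710000 + 4764 = 1714764 Hz.
Rearranging, u = v · (f₂ − f₀)/(f₂ + f₀) = 1524 × 4764/3424764 ≈ 2.12 m/s.
So the scatterer in a fluid is moving at 2.12 m/s toward the emitter.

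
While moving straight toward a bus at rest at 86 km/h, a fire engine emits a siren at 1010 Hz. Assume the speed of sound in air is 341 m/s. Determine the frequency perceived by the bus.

86 km/h = 23.89 m/s.
With the source moving toward a stationary observer, f' = f · v/(v − v_s).
f' = 1010 × 341/(341 − 23.89) = 1010 × 341/317.1 ≈ 1086 Hz.

1086 Hz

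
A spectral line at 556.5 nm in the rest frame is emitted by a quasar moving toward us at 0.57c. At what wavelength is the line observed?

291.2 nm

Relativistic Doppler for wavelength: λ' = λ₀ · √((1 − β)/(1 + β)).
λ' = 556.5 × √(0.4300/1.5700) = 556.5 × 0.52334 ≈ 291.2 nm.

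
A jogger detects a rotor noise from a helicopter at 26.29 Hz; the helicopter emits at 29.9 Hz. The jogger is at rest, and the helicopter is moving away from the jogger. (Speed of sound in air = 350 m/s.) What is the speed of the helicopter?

f' = f · v/(v + v_s) ⇒ v_s = v · |1 − f/f'|.
v_s = 350 × |1 − 29.9/26.29| = 350 × 0.1373 ≈ 48 m/s.

48 m/s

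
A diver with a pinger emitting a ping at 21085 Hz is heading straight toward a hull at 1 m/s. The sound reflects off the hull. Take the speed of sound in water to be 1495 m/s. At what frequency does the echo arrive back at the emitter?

The hull receives the sound from a moving source: f₁ = f₀ · v/(v − v_e) = 21085 × 1495/1494 ≈ 21099 Hz.
On the return leg the diver with a pinger is a moving observer: f₂ = f₁ · (v + v_e)/v = 21099 × 1496/1495 ≈ 21113 Hz.
Equivalently f₂ = f₀ · (v + v_e)/(v − v_e).

21113 Hz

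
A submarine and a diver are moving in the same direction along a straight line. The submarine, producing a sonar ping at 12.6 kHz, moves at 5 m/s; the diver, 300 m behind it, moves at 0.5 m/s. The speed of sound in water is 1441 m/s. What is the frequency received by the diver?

12.56 kHz

The diver is behind, so the submarine is moving away from it while the diver is moving toward the submarine.
With source receding and observer approaching, f' = f · (v + v_o)/(v + v_s).
f' = 12.6 × (1441 + 0.5)/(1441 + 5) = 12.6 × 1441.5/1446 ≈ 12.56 kHz.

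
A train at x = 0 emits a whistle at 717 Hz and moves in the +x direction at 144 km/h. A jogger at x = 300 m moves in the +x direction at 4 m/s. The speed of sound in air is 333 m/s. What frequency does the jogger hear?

144 km/h = 40 m/s.
The observer lies on the +x side, so the source is heading toward the observer and the observer is heading away from the source.
With source approaching and observer receding, f' = f · (v − v_o)/(v − v_s).
f' = 717 × (333 − 4)/(333 − 40) = 717 × 329/293 ≈ 805 Hz.

805 Hz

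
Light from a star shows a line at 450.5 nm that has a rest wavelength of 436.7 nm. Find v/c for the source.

0.031c

λ'/λ₀ = 1.0316 > 1 (redshift), so the source is receding.
λ'/λ₀ = √((1 + β)/(1 − β)) for a receding source ⇒ β = (r² − 1)/(r² + 1) with r = λ'/λ₀.
β = (1.0642 − 1)/(1.0642 + 1) ≈ 0.031.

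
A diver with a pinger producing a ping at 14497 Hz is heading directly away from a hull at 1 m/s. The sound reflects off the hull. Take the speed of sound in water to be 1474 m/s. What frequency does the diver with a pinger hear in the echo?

The hull receives the sound from a moving source: f₁ = f₀ · v/(v + v_e) = 14497 × 1474/1475 ≈ 14487 Hz.
On the return leg the diver with a pinger is a moving observer: f₂ = f₁ · (v − v_e)/v = 14487 × 1473/1474 ≈ 14477 Hz.

14477 Hz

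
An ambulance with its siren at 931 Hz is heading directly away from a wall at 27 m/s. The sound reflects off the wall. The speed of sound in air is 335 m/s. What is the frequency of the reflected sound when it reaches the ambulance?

The wall receives the sound from a moving source: f₁ = f₀ · v/(v + v_e) = 931 × 335/362 ≈ 862 Hz.
On the return leg the ambulance is a moving observer: f₂ = f₁ · (v − v_e)/v = 862 × 308/335 ≈ 792 Hz.
Equivalently f₂ = f₀ · (v − v_e)/(v + v_e).

792 Hz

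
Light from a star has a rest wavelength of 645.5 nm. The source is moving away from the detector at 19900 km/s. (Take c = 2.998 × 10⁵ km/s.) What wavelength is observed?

β = v/c = 19900/299800 = 0.0664.
Relativistic Doppler for wavelength: λ' = λ₀ · √((1 + β)/(1 − β)).
λ' = 645.5 × √(1.0664/0.9336) = 645.5 × 1.06873 ≈ 689.9 nm.

689.9 nm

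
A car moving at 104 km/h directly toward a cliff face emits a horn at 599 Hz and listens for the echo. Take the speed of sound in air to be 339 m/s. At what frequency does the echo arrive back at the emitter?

104 km/h = 28.89 m/s.
The cliff face receives the sound from a moving source: f₁ = f₀ · v/(v − v_e) = 599 × 339/310.11 ≈ 655 Hz.
On the return leg the car is a moving observer: f₂ = f₁ · (v + v_e)/v = 655 × 367.89/339 ≈ 711 Hz.
Equivalently f₂ = f₀ · (v + v_e)/(v − v_e).

711 Hz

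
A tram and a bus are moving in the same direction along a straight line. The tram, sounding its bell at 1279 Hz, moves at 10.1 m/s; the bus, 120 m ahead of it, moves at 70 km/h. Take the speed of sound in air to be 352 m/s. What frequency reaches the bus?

1244 Hz

70 km/h = 19.44 m/s.
The bus is ahead, so the tram is moving toward it while the bus is moving away from the tram.
With source approaching and observer receding, f' = f · (v − v_o)/(v − v_s).
f' = 1279 × (352 − 19.44)/(352 − 10.1) = 1279 × 332.56/341.9 ≈ 1244 Hz.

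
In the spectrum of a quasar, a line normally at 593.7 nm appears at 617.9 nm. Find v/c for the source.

λ'/λ₀ = 1.0408 > 1 (redshift), so the source is receding.
λ'/λ₀ = √((1 + β)/(1 − β)) for a receding source ⇒ β = (r² − 1)/(r² + 1) with r = λ'/λ₀.
β = (1.0832 − 1)/(1.0832 + 1) ≈ 0.040.

0.040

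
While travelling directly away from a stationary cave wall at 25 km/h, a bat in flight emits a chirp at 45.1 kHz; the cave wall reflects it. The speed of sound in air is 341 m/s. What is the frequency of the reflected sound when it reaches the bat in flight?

25 km/h = 6.944 m/s.
The cave wall receives the sound from a moving source: f₁ = f₀ · v/(v + v_e) = 45.1 × 341/347.94 ≈ 44.2 kHz.
On the return leg the bat in flight is a moving observer: f₂ = f₁ · (v − v_e)/v = 44.2 × 334.06/341 ≈ 43.3 kHz.

43.3 kHz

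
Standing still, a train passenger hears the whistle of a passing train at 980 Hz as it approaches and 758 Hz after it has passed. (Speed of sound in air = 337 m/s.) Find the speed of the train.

f₁/f₂ = (v + v_s)/(v − v_s), so v_s = v · (f₁ − f₂)/(f₁ + f₂).
v_s = 337 × (980 − 758)/(980 + 758) = 337 × 222/1738 ≈ 43 m/s.

43 m/s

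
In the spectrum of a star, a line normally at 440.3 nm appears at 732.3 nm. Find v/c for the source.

0.469

λ'/λ₀ = 1.6632 > 1 (redshift), so the source is receding.
λ'/λ₀ = √((1 + β)/(1 − β)) for a receding source ⇒ β = (r² − 1)/(r² + 1) with r = λ'/λ₀.
β = (2.7662 − 1)/(2.7662 + 1) ≈ 0.469.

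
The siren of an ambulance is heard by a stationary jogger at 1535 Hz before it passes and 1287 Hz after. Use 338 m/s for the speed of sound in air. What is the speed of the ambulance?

30 m/s

f₁/f₂ = (v + v_s)/(v − v_s), so v_s = v · (f₁ − f₂)/(f₁ + f₂).
v_s = 338 × (1535 − 1287)/(1535 + 1287) = 338 × 248/2822 ≈ 30 m/s.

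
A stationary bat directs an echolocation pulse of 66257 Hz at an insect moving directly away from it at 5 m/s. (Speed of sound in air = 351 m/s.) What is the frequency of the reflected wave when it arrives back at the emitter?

64396 Hz

The insect first receives the wave as a moving observer: f₁ = f₀ · (v − u)/v = 66257 × (351 − 5)/351 ≈ 65313 Hz.
The reflection then acts as a moving source: f₂ = f₁ · v/(v + u) ≈ 64396 Hz.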